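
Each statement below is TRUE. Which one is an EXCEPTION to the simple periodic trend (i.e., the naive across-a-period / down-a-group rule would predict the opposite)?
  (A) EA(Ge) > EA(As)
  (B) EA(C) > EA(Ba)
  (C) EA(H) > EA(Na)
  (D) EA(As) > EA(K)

(A)

The general trend: electron affinity increases across a period and decreases down a group.
(A) Ge (period 4, group 14) vs As (period 4, group 15): the stated order contradicts the simple trend.
(B) C (period 2, group 14) vs Ba (period 6, group 2): the stated order agrees with the simple trend.
(C) H (period 1, group 1) vs Na (period 3, group 1): the stated order agrees with the simple trend.
(D) As (period 4, group 15) vs K (period 4, group 1): the stated order agrees with the simple trend.
The exception is (A): adding an electron to As's half-filled 4p³ is unfavourable, so Ge (4p²) has the more exothermic EA.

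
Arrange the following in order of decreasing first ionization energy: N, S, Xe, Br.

N > Xe > Br > S

N is in period 2, group 15; S is in period 3, group 16; Br is in period 4, group 17; Xe is in period 5, group 18.
First ionization energy rises across a period (greater Z_eff holds electrons more tightly) and falls down a group (valence electrons are farther from the nucleus).
These sit on a diagonal, where the across-period and down-group effects partly cancel.
Br > S: the two effects oppose for this pair; the across-period effect wins (1140 vs 1000 kJ/mol).
Xe > Br: period and group pull opposite ways; the across-period shift dominates (1170 vs 1140 kJ/mol).
N > Xe: period and group pull opposite ways; the down-group shift dominates (1402 vs 1170 kJ/mol).
For reference (kJ/mol): N 1402, S 1000, Br 1140, Xe 1170.
So from highest to lowest: N > Xe > Br > S.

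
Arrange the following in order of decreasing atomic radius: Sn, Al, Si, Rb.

Rb, Sn, Al, Si

Al is in period 3, group 13; Si is in period 3, group 14; Rb is in period 5, group 1; Sn is in period 5, group 14.
Radius decreases left→right (rising Z_eff, same n) and increases top→bottom (higher n).
These span different periods and groups, so the two trends combine.
Al > Si: both are in period 3; the period trend gives Al the larger value.
Sn > Al: period and group pull opposite ways; the down-group shift dominates (140 vs 126 pm).
Rb > Sn: Rb lies to the left of Sn in period 5, so the across-period effect alone puts Rb larger.
For reference (pm): Al 126, Si 116, Rb 210, Sn 140.
So from largest to smallest: Rb > Sn > Al > Si.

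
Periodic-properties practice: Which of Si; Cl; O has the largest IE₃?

O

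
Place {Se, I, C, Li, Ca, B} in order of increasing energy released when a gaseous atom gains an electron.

Ca < B < Li < C < Se < I

Li is in period 2, group 1; B is in period 2, group 13; C is in period 2, group 14; Ca is in period 4, group 2; Se is in period 4, group 16; I is in period 5, group 17.
Atoms with high Z_eff and room in the valence shell (especially the halogens) have the most exothermic electron affinities.
These span different periods and groups, so the two trends combine.
B > Ca: both effects reinforce here, so B is clearly the higher of the two.
Li > B: this pair runs against the simple trend — see the exception note.
C > Li: both are in period 2; the period trend gives C the larger value.
Se > C: period and group pull opposite ways; the across-period shift dominates (195 vs 122 kJ/mol).
I > Se: the two effects oppose for this pair; the across-period effect wins (295 vs 195 kJ/mol).
Note the exception: Li has a higher electron affinity than B, contrary to the simple trend — B's ns²np¹ configuration gives only a small electron affinity — the sparsely filled np subshell binds an added electron weakly.
For reference (kJ/mol): Li 60, B 27, C 122, Ca 2, Se 195, I 295.
So from lowest to highest: Ca < B < Li < C < Se < I.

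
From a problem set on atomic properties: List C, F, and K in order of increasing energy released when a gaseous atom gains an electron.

C is in period 2, group 14; F is in period 2, group 17; K is in period 4, group 1.
Adding an electron releases more energy for atoms nearer the top right (short of the noble gases).
These span different periods and groups, so the two trends combine.
C > K: both effects reinforce here, so C is clearly the higher of the two.
F > C: F lies to the right of C in period 2, so the across-period effect alone puts F higher.
For reference (kJ/mol): C 122, F 328, K 48.
So from lowest to highest: K < C < F.

K < C < F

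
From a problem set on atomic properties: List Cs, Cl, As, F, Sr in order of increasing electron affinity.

Sr, Cs, As, F, Cl

F is in period 2, group 17; Cl is in period 3, group 17; As is in period 4, group 15; Sr is in period 5, group 2; Cs is in period 6, group 1.
Electron affinity generally becomes more exothermic across a period toward the halogens and less exothermic down a group.
These span different periods and groups, so the two trends combine.
Cs > Sr: this pair runs against the simple trend — see the exception note.
As > Cs: relative to Cs, both the across-period and down-group shifts push As's electron affinity up.
F > As: both effects reinforce here, so F is clearly the higher of the two.
Cl > F: this pair runs against the simple trend — see the exception note.
Note the exception: Cs has a higher electron affinity than Sr, contrary to the simple trend — adding an electron to Sr (ns²) has to open a new, higher-energy np subshell, which is unfavourable.
Note the exception: Cl has a higher electron affinity than F, contrary to the simple trend — F's small 2p subshell makes the incoming electron feel strong e⁻–e⁻ repulsion, so Cl actually releases more energy on gaining an electron.
Approximate values (kJ/mol): F 328, Cl 349, As 78, Sr 5, Cs 46.
So from lowest to highest: Sr < Cs < As < F < Cl.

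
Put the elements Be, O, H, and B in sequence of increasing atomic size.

H is in period 1, group 1; Be is in period 2, group 2; B is in period 2, group 13; O is in period 2, group 16.
Radius decreases left→right (rising Z_eff, same n) and increases top→bottom (higher n).
Here both period and group differ, so the two effects have to be weighed against each other.
O > H: the two effects oppose for this pair; the down-group effect wins (63 vs 32 pm).
B > O: B lies to the left of O in period 2, so the across-period effect alone puts B larger.
Be > B: Be lies to the left of B in period 2, so the across-period effect alone puts Be larger.
Tabulated atomic radius (pm): H 32, Be 102, B 85, O 63.
So from smallest to largest: H < O < B < Be.

H, O, B, Be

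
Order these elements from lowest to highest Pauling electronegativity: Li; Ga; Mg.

Li is in period 2, group 1; Mg is in period 3, group 2; Ga is in period 4, group 13.
Electronegativity increases across a period and decreases down a group, tracking effective nuclear charge and atomic size.
These sit on a diagonal, where the across-period and down-group effects partly cancel.
Mg > Li: period and group pull opposite ways; the across-period shift dominates (1.31 vs 0.98).
Ga > Mg: the two effects oppose for this pair; the across-period effect wins (1.81 vs 1.31).
For reference (Pauling): Li 0.98, Mg 1.31, Ga 1.81.
So from lowest to highest: Li < Mg < Ga.

Li < Mg < Ga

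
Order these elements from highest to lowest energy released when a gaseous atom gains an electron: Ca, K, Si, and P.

Si, P, K, Ca

Si is in period 3, group 14; P is in period 3, group 15; K is in period 4, group 1; Ca is in period 4, group 2.
EA tends to increase across a period and decrease down a group, though the pattern is less regular than for IE or radius.
These span different periods and groups, so the two trends combine.
K > Ca: this pair runs against the simple trend — see the exception note.
P > K: both effects reinforce here, so P is clearly the higher of the two.
Si > P: this pair runs against the simple trend — see the exception note.
Note the exception: K has a higher electron affinity than Ca, contrary to the simple trend — adding an electron to Ca (ns²) has to open a new, higher-energy np subshell, which is unfavourable.
Note the exception: Si has a higher electron affinity than P, contrary to the simple trend — adding an electron to P's half-filled 3p³ is unfavourable, so Si (3p²) has the more exothermic EA.
For reference (kJ/mol): Si 134, P 72, K 48, Ca 2.
So from highest to lowest: Si > P > K > Ca.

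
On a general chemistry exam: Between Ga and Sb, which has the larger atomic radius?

Sb

Ga is in period 4, group 13; Sb is in period 5, group 15.
Across a period the added protons contract the valence shell; down a group each new principal shell makes the atom larger.
Here both period and group differ, so the two effects have to be weighed against each other.
Sb > Ga: period and group pull opposite ways; the down-group shift dominates (140 vs 124 pm).
For reference (pm): Ga 124, Sb 140.
So Sb has the larger atomic radius (Sb > Ga).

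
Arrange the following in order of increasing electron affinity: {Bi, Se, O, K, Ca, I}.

Ca < K < Bi < O < Se < I

Adding an electron releases more energy for atoms nearer the top right (short of the noble gases).
These span different periods and groups, so the two trends combine.
K > Ca: this pair runs against the simple trend — see the exception note.
Bi > K: the two effects oppose for this pair; the across-period effect wins (91 vs 48 kJ/mol).
O > Bi: relative to Bi, both the across-period and down-group shifts push O's electron affinity up.
Se > O: this pair runs against the simple trend — see the exception note.
I > Se: period and group pull opposite ways; the across-period shift dominates (295 vs 195 kJ/mol).
Note the exception: K has a higher electron affinity than Ca, contrary to the simple trend — adding an electron to Ca (ns²) has to open a new, higher-energy np subshell, which is unfavourable.
Note the exception: Se has a higher electron affinity than O, contrary to the simple trend — O's compact 2p subshell gives strong electron–electron repulsion on the added electron.
Tabulated electron affinity (kJ/mol): O 141, K 48, Ca 2, Se 195, I 295, Bi 91.
So from lowest to highest: Ca < K < Bi < O < Se < I.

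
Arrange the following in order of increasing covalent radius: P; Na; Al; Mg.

P < Al < Mg < Na

Na is in period 3, group 1; Mg is in period 3, group 2; Al is in period 3, group 13; P is in period 3, group 15.
Across a period the added protons contract the valence shell; down a group each new principal shell makes the atom larger.
All lie in period 3, so atomic radius increases right to left.
So from smallest to largest: P < Al < Mg < Na.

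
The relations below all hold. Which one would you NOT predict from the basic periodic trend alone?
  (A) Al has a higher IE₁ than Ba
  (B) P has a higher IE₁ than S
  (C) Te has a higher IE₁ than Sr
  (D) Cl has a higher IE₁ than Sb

The general trend: IE₁ increases across a period and decreases down a group.
(A) Al (period 3, group 13) vs Ba (period 6, group 2): the stated order agrees with the simple trend.
(B) P (period 3, group 15) vs S (period 3, group 16): the stated order contradicts the simple trend.
(C) Te (period 5, group 16) vs Sr (period 5, group 2): the stated order agrees with the simple trend.
(D) Cl (period 3, group 17) vs Sb (period 5, group 15): the stated order agrees with the simple trend.
The exception is (B): S (3p⁴) ionizes more easily than half-filled P (3p³) because the paired 3p electron in S is pushed out by e⁻–e⁻ repulsion.

(B)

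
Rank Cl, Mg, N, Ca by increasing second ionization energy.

Ca < Mg < Cl < N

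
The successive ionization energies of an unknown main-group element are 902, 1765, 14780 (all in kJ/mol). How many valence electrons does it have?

2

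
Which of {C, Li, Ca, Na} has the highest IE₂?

Li

IE_2 is the cost of taking one more electron from the +1 cation: C⁺ still has 3 valence electrons; Li⁺ is the bare [He] core; Ca⁺ still has 1 valence electron; Na⁺ is the bare [Ne] core.
Core electrons are held far more tightly than valence electrons, so Na and Li top the IE_2 order.
Valence configurations: C⁺ [He]2s²2p¹, Ca⁺ [Ar]4s¹.
The numbers (kJ/mol): C 2353, Li 7298, Ca 1145, Na 4562.
Hence IE_2: Ca < C < Na < Li.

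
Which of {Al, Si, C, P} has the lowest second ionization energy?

Si

After 1 electron has been removed, what remains? Al⁺ still has 2 valence electrons; Si⁺ still has 3 valence electrons; C⁺ still has 3 valence electrons; P⁺ still has 4 valence electrons.
All are still removing valence electrons, so compare the +1 ions as you would atoms: IE_2 generally rises across a period (higher Z_eff) and falls down a group (larger shell), subject to the usual subshell exceptions.
Valence configurations: Al⁺ [Ne]3s², Si⁺ [Ne]3s²3p¹, C⁺ [He]2s²2p¹, P⁺ [Ne]3s²3p².
Si⁺ loses a lone 3p electron whereas Al⁺ must break into a filled 3s² pair, so IE_2(Al) > IE_2(Si) even though Si has the higher nuclear charge.
Approximate IE_2 values (kJ/mol): Al 1817, Si 1577, C 2353, P 1907.
Hence IE_2: Si < Al < P < C.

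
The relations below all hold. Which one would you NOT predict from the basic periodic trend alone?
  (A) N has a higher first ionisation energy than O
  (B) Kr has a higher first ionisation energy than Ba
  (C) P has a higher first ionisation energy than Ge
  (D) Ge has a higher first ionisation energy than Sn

(A)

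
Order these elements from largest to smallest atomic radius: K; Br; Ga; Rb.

K is in period 4, group 1; Ga is in period 4, group 13; Br is in period 4, group 17; Rb is in period 5, group 1.
Atomic radius shrinks across a period as nuclear charge pulls the same shell inward, and grows down a group as new shells are added.
Here both period and group differ, so the two effects have to be weighed against each other.
Ga > Br: Ga lies to the left of Br in period 4, so the across-period effect alone puts Ga larger.
K > Ga: both are in period 4; the period trend gives K the larger value.
Rb > K: they share group 1; the group trend gives Rb the larger value.
For reference (pm): K 196, Ga 124, Br 114, Rb 210.
So from largest to smallest: Rb > K > Ga > Br.

Rb > K > Ga > Br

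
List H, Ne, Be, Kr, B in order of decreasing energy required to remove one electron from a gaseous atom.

Ne, Kr, H, Be, B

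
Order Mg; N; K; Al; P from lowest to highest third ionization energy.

Al, P, K, N, Mg

Consider each +2 ion: Mg²⁺ is the bare [Ne] core; N²⁺ still has 3 valence electrons; K²⁺ is already 1 electron into the core; Al²⁺ still has 1 valence electron; P²⁺ still has 3 valence electrons.
Usually core removal costs more than valence removal, but here the competition is close: a tightly held n=2 valence electron can cost more to remove than an n=3 core electron, so the actual values have to decide it.
Valence configurations: N²⁺ [He]2s²2p¹, Al²⁺ [Ne]3s¹, P²⁺ [Ne]3s²3p¹.
Approximate IE_3 values (kJ/mol): Mg 7733, N 4578, K 4420, Al 2745, P 2914.
Overall IE_3 order: Al < P < K < N < Mg.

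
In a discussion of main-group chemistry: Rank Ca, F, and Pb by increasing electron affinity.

Ca, Pb, F

F is in period 2, group 17; Ca is in period 4, group 2; Pb is in period 6, group 14.
Adding an electron releases more energy for atoms nearer the top right (short of the noble gases).
These span different periods and groups, so the two trends combine.
Pb > Ca: the two effects oppose for this pair; the across-period effect wins (35 vs 2 kJ/mol).
F > Pb: relative to Pb, both the across-period and down-group shifts push F's electron affinity up.
Approximate values (kJ/mol): F 328, Ca 2, Pb 35.
So from lowest to highest: Ca < Pb < F.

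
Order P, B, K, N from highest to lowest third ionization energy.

The third ionization energy removes an electron from the +2 ion. For each element: P²⁺ still has 3 valence electrons; B²⁺ still has 1 valence electron; K²⁺ is already 1 electron into the core; N²⁺ still has 3 valence electrons.
Usually core removal costs more than valence removal, but here the competition is close: a tightly held n=2 valence electron can cost more to remove than an n=3 core electron, so the actual values have to decide it.
Valence configurations: P²⁺ [Ne]3s²3p¹, B²⁺ [He]2s¹, N²⁺ [He]2s²2p¹.
Tabulated IE_3 (kJ/mol): P 2914, B 3660, K 4420, N 4578.
Overall IE_3 order: P < B < K < N.

N > K > B > P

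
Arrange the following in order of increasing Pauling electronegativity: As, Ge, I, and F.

Ge < As < I < F

EN rises left→right (higher Z_eff, smaller atoms) and falls top→bottom (larger, more shielded atoms).
These span different periods and groups, so the two trends combine.
As > Ge: both are in period 4; the period trend gives As the larger value.
I > As: the two effects oppose for this pair; the across-period effect wins (2.66 vs 2.18).
F > I: they share group 17; the group trend gives F the larger value.
For reference (Pauling): F 3.98, Ge 2.01, As 2.18, I 2.66.
So from lowest to highest: Ge < As < I < F.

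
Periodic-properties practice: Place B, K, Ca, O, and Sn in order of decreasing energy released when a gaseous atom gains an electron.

EA tends to increase across a period and decrease down a group, though the pattern is less regular than for IE or radius.
Here both period and group differ, so the two effects have to be weighed against each other.
B > Ca: both effects reinforce here, so B is clearly the higher of the two.
K > B: this pair runs against the simple trend — see the exception note.
Sn > K: period and group pull opposite ways; the across-period shift dominates (107 vs 48 kJ/mol).
O > Sn: relative to Sn, both the across-period and down-group shifts push O's electron affinity up.
Note the exception: K has a higher electron affinity than B, contrary to the simple trend — B's ns²np¹ configuration gives only a small electron affinity — the sparsely filled np subshell binds an added electron weakly.
Note the exception: K has a higher electron affinity than Ca, contrary to the simple trend — adding an electron to Ca (ns²) has to open a new, higher-energy np subshell, which is unfavourable.
For reference (kJ/mol): B 27, O 141, K 48, Ca 2, Sn 107.
So from highest to lowest: O > Sn > K > B > Ca.

O > Sn > K > B > Ca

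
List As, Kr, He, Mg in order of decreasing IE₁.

He > Kr > As > Mg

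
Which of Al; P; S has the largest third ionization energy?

S

After 2 electrons have been removed, what remains? Al²⁺ still has 1 valence electron; P²⁺ still has 3 valence electrons; S²⁺ still has 4 valence electrons.
All are still removing valence electrons, so compare the +2 ions as you would atoms: IE_3 generally rises across a period (higher Z_eff) and falls down a group (larger shell), subject to the usual subshell exceptions.
Valence configurations: Al²⁺ [Ne]3s¹, P²⁺ [Ne]3s²3p¹, S²⁺ [Ne]3s²3p².
The numbers (kJ/mol): Al 2745, P 2914, S 3357.
Hence IE_3: Al < P < S.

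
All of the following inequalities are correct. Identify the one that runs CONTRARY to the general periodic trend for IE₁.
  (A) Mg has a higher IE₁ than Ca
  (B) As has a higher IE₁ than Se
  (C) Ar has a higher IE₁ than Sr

(B)

The general trend: IE₁ increases across a period and decreases down a group.
(A) Mg (period 3, group 2) vs Ca (period 4, group 2): the stated order agrees with the simple trend.
(B) As (period 4, group 15) vs Se (period 4, group 16): the stated order contradicts the simple trend.
(C) Ar (period 3, group 18) vs Sr (period 5, group 2): the stated order agrees with the simple trend.
The exception is (B): Se (4p⁴) ionizes more easily than half-filled As (4p³).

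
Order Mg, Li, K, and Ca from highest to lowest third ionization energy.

Li > Mg > Ca > K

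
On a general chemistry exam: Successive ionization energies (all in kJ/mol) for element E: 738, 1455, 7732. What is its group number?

Group 2

Look for the largest jump between consecutive ionization energies: IE3/IE2 ≈ 5.3, far larger than any earlier ratio.
That jump marks the point where a core electron is being removed. So the atom has 2 valence electrons.
A main-group element with 2 valence electrons is in group 2.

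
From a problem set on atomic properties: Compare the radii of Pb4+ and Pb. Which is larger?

Forming Pb4+ removes 4 electrons from Pb. Fewer electrons for the same nuclear charge means less shielding and a higher Z_eff on the remaining electrons.
A cation is smaller than its parent atom: Pb4+ < Pb.

Pb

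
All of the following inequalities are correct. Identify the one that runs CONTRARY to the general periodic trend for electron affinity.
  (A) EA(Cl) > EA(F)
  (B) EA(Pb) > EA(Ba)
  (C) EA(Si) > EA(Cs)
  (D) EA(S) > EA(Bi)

(A)

The general trend: electron affinity increases across a period and decreases down a group.
(A) Cl (period 3, group 17) vs F (period 2, group 17): the stated order contradicts the simple trend.
(B) Pb (period 6, group 14) vs Ba (period 6, group 2): the stated order agrees with the simple trend.
(C) Si (period 3, group 14) vs Cs (period 6, group 1): the stated order agrees with the simple trend.
(D) S (period 3, group 16) vs Bi (period 6, group 15): the stated order agrees with the simple trend.
The exception is (A): F's small 2p subshell makes the incoming electron feel strong e⁻–e⁻ repulsion, so Cl actually releases more energy on gaining an electron.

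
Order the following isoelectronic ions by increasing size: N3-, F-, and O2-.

All of these have 10 electrons, so size is governed by nuclear charge alone: the more protons, the stronger the pull on the same electron cloud, and the smaller the ion.
Nuclear charges: F- (Z=9), O2- (Z=8), N3- (Z=7).
Smallest to largest: F- < O2- < N3-.

F- < O2- < N3-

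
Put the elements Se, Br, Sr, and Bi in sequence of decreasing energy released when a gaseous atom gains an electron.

Adding an electron releases more energy for atoms nearer the top right (short of the noble gases).
Here both period and group differ, so the two effects have to be weighed against each other.
Bi > Sr: the two effects oppose for this pair; the across-period effect wins (91 vs 5 kJ/mol).
Se > Bi: relative to Bi, both the across-period and down-group shifts push Se's electron affinity up.
Br > Se: both are in period 4; the period trend gives Br the larger value.
Tabulated electron affinity (kJ/mol): Se 195, Br 325, Sr 5, Bi 91.
So from highest to lowest: Br > Se > Bi > Sr.

Br, Se, Bi, Sr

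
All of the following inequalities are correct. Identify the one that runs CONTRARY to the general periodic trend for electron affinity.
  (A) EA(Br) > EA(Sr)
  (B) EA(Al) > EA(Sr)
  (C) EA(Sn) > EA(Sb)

(C)

The general trend: electron affinity increases across a period and decreases down a group.
(A) Br (period 4, group 17) vs Sr (period 5, group 2): the stated order agrees with the simple trend.
(B) Al (period 3, group 13) vs Sr (period 5, group 2): the stated order agrees with the simple trend.
(C) Sn (period 5, group 14) vs Sb (period 5, group 15): the stated order contradicts the simple trend.
The exception is (C): adding an electron to Sb's half-filled 5p³ is unfavourable, so Sn has the more exothermic EA.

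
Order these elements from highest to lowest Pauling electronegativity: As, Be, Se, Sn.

Electronegativity increases across a period and decreases down a group, tracking effective nuclear charge and atomic size.
These span different periods and groups, so the two trends combine.
Sn > Be: the two effects oppose for this pair; the across-period effect wins (1.96 vs 1.57).
As > Sn: both effects reinforce here, so As is clearly the higher of the two.
Se > As: both are in period 4; the period trend gives Se the larger value.
Tabulated electronegativity (Pauling): Be 1.57, As 2.18, Se 2.55, Sn 1.96.
So from highest to lowest: Se > As > Sn > Be.

Se > As > Sn > Be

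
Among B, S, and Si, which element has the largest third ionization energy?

B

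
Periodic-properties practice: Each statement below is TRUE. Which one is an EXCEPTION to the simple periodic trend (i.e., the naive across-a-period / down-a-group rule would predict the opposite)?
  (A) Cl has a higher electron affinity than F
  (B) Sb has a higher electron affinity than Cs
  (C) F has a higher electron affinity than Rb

(A)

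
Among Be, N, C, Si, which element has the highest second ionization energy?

The second ionization energy removes an electron from the +1 ion. For each element: Be⁺ still has 1 valence electron; N⁺ still has 4 valence electrons; C⁺ still has 3 valence electrons; Si⁺ still has 3 valence electrons.
All are still removing valence electrons, so compare the +1 ions as you would atoms: IE_2 generally rises across a period (higher Z_eff) and falls down a group (larger shell), subject to the usual subshell exceptions.
Valence configurations: Be⁺ [He]2s¹, N⁺ [He]2s²2p², C⁺ [He]2s²2p¹, Si⁺ [Ne]3s²3p¹.
Approximate IE_2 values (kJ/mol): Be 1757, N 2856, C 2353, Si 1577.
Putting it together, IE_2: Si < Be < C < N.

N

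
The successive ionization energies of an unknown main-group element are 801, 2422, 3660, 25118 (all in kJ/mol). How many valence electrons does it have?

3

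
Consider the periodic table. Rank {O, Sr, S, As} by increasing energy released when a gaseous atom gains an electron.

Sr, As, O, S

Atoms with high Z_eff and room in the valence shell (especially the halogens) have the most exothermic electron affinities.
These span different periods and groups, so the two trends combine.
As > Sr: both effects reinforce here, so As is clearly the higher of the two.
O > As: relative to As, both the across-period and down-group shifts push O's electron affinity up.
S > O: this pair runs against the simple trend — see the exception note.
Note the exception: S has a higher electron affinity than O, contrary to the simple trend — the compact 2p subshell of O repels the added electron more than S's larger 3p does.
Tabulated electron affinity (kJ/mol): O 141, S 200, As 78, Sr 5.
So from lowest to highest: Sr < As < O < S.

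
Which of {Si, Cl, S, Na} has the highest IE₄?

Na

The fourth ionization energy removes an electron from the +3 ion. For each element: Si³⁺ still has 1 valence electron; Cl³⁺ still has 4 valence electrons; S³⁺ still has 3 valence electrons; Na³⁺ is already 2 electrons into the core.
Core electrons are held far more tightly than valence electrons, so Na tops the IE_4 order.
Valence configurations: Si³⁺ [Ne]3s¹, Cl³⁺ [Ne]3s²3p², S³⁺ [Ne]3s²3p¹.
Tabulated IE_4 (kJ/mol): Si 4356, Cl 5159, S 4556, Na 9543.
Overall IE_4 order: Si < S < Cl < Na.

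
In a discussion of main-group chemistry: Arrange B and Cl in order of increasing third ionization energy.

B < Cl

IE_3 is the cost of taking one more electron from the +2 cation: B²⁺ still has 1 valence electron; Cl²⁺ still has 5 valence electrons.
All are still removing valence electrons, so compare the +2 ions as you would atoms: IE_3 generally rises across a period (higher Z_eff) and falls down a group (larger shell), subject to the usual subshell exceptions.
Valence configurations: B²⁺ [He]2s¹, Cl²⁺ [Ne]3s²3p³.
Approximate IE_3 values (kJ/mol): B 3660, Cl 3822.
Hence IE_3: B < Cl.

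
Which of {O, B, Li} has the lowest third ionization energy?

B

The third ionization energy removes an electron from the +2 ion. For each element: O²⁺ still has 4 valence electrons; B²⁺ still has 1 valence electron; Li²⁺ is already 1 electron into the core.
Core electrons are held far more tightly than valence electrons, so Li tops the IE_3 order.
Valence configurations: O²⁺ [He]2s²2p², B²⁺ [He]2s¹.
Tabulated IE_3 (kJ/mol): O 5300, B 3660, Li 11815.
Overall IE_3 order: B < O < Li.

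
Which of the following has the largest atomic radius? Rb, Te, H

H is in period 1, group 1; Rb is in period 5, group 1; Te is in period 5, group 16.
Across a period the added protons contract the valence shell; down a group each new principal shell makes the atom larger.
Here both period and group differ, so the two effects have to be weighed against each other.
Te > H: the two effects oppose for this pair; the down-group effect wins (136 vs 32 pm).
Rb > Te: both are in period 5; the period trend gives Rb the larger value.
Tabulated atomic radius (pm): H 32, Rb 210, Te 136.
The largest atomic radius among these belongs to Rb.

Rb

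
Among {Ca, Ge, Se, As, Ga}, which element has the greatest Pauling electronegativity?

Se

Ca is in period 4, group 2; Ga is in period 4, group 13; Ge is in period 4, group 14; As is in period 4, group 15; Se is in period 4, group 16.
EN rises left→right (higher Z_eff, smaller atoms) and falls top→bottom (larger, more shielded atoms).
All lie in period 4, so electronegativity increases left to right.
The greatest Pauling electronegativity among these belongs to Se.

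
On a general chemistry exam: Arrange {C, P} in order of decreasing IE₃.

C > P

The third ionization energy removes an electron from the +2 ion. For each element: C²⁺ still has 2 valence electrons; P²⁺ still has 3 valence electrons.
All are still removing valence electrons, so compare the +2 ions as you would atoms: IE_3 generally rises across a period (higher Z_eff) and falls down a group (larger shell), subject to the usual subshell exceptions.
Valence configurations: C²⁺ [He]2s², P²⁺ [Ne]3s²3p¹.
Approximate IE_3 values (kJ/mol): C 4620, P 2914.
Hence IE_3: P < C.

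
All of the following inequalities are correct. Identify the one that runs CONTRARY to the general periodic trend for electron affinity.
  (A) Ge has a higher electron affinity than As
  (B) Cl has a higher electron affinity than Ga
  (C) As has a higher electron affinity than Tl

(A)

The general trend: electron affinity increases across a period and decreases down a group.
(A) Ge (period 4, group 14) vs As (period 4, group 15): the stated order contradicts the simple trend.
(B) Cl (period 3, group 17) vs Ga (period 4, group 13): the stated order agrees with the simple trend.
(C) As (period 4, group 15) vs Tl (period 6, group 13): the stated order agrees with the simple trend.
The exception is (A): adding an electron to As's half-filled 4p³ is unfavourable, so Ge (4p²) has the more exothermic EA.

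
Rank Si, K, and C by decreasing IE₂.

K > C > Si

IE_2 is the cost of taking one more electron from the +1 cation: Si⁺ still has 3 valence electrons; K⁺ is the bare [Ar] core; C⁺ still has 3 valence electrons.
Breaking into a closed-shell core is much more expensive than removing a leftover valence electron — K has the largest IE_2 here.
Valence configurations: Si⁺ [Ne]3s²3p¹, C⁺ [He]2s²2p¹.
The numbers (kJ/mol): Si 1577, K 3052, C 2353.
Hence IE_2: Si < C < K.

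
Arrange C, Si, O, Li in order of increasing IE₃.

IE_3 is the cost of taking one more electron from the +2 cation: C²⁺ still has 2 valence electrons; Si²⁺ still has 2 valence electrons; O²⁺ still has 4 valence electrons; Li²⁺ is already 1 electron into the core.
Pulling an electron out of a noble-gas core costs far more than removing a remaining valence electron, so Li sits at the high end of IE_3.
Valence configurations: C²⁺ [He]2s², Si²⁺ [Ne]3s², O²⁺ [He]2s²2p².
The numbers (kJ/mol): C 4620, Si 3232, O 5300, Li 11815.
Putting it together, IE_3: Si < C < O < Li.

Si < C < O < Li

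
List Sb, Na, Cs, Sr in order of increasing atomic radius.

Na is in period 3, group 1; Sr is in period 5, group 2; Sb is in period 5, group 15; Cs is in period 6, group 1.
Across a period the added protons contract the valence shell; down a group each new principal shell makes the atom larger.
These span different periods and groups, so the two trends combine.
Na > Sb: period and group pull opposite ways; the across-period shift dominates (155 vs 140 pm).
Sr > Na: the two effects oppose for this pair; the down-group effect wins (185 vs 155 pm).
Cs > Sr: both effects reinforce here, so Cs is clearly the larger of the two.
Approximate values (pm): Na 155, Sr 185, Sb 140, Cs 232.
So from smallest to largest: Sb < Na < Sr < Cs.

Sb, Na, Sr, Cs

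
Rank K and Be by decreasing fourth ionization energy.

Be > K

IE_4 is the cost of taking one more electron from the +3 cation: K³⁺ is already 2 electrons into the core; Be³⁺ is already 1 electron into the core.
All of these are removing an electron from a noble-gas core or deeper; the smaller core (lower principal quantum number) is held far more tightly, and within a period the higher nuclear charge binds the same core more tightly.
Tabulated IE_4 (kJ/mol): K 5877, Be 21007.
Hence IE_4: K < Be.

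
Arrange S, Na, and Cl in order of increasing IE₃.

S < Cl < Na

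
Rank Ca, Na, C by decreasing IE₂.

Na > C > Ca

Consider each +1 ion: Ca⁺ still has 1 valence electron; Na⁺ is the bare [Ne] core; C⁺ still has 3 valence electrons.
Core electrons are held far more tightly than valence electrons, so Na tops the IE_2 order.
Valence configurations: Ca⁺ [Ar]4s¹, C⁺ [He]2s²2p¹.
The numbers (kJ/mol): Ca 1145, Na 4562, C 2353.
Overall IE_2 order: Ca < C < Na.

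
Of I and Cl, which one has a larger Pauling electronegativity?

Cl is in period 3, group 17; I is in period 5, group 17.
EN rises left→right (higher Z_eff, smaller atoms) and falls top→bottom (larger, more shielded atoms).
All are in group 17, so electronegativity increases up the group.
So Cl has the larger Pauling electronegativity (Cl > I).

Cl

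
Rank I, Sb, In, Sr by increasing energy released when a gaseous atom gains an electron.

Sr < In < Sb < I

Adding an electron releases more energy for atoms nearer the top right (short of the noble gases).
All lie in period 5, so electron affinity increases left to right.
So from lowest to highest: Sr < In < Sb < I.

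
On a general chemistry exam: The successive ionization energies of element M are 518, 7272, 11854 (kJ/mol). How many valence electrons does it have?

1

Look for the largest jump between consecutive ionization energies: IE2/IE1 ≈ 14.0, far larger than any earlier ratio.
That jump marks the point where a core electron is being removed. So the atom has 1 valence electron.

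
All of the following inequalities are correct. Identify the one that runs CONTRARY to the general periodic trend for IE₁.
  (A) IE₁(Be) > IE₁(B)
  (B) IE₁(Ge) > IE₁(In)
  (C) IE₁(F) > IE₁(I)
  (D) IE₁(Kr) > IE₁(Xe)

(A)

The general trend: IE₁ increases across a period and decreases down a group.
(A) Be (period 2, group 2) vs B (period 2, group 13): the stated order contradicts the simple trend.
(B) Ge (period 4, group 14) vs In (period 5, group 13): the stated order agrees with the simple trend.
(C) F (period 2, group 17) vs I (period 5, group 17): the stated order agrees with the simple trend.
(D) Kr (period 4, group 18) vs Xe (period 5, group 18): the stated order agrees with the simple trend.
The exception is (A): removing B's lone 2p electron is easier than breaking Be's filled 2s².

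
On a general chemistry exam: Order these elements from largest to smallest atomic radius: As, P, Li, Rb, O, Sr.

Rb > Sr > Li > As > P > O

Across a period the added protons contract the valence shell; down a group each new principal shell makes the atom larger.
Neither a single period nor a single group — weigh both effects.
P > O: relative to O, both the across-period and down-group shifts push P's atomic radius up.
As > P: they share group 15; the group trend gives As the larger value.
Li > As: the two effects oppose for this pair; the across-period effect wins (133 vs 121 pm).
Sr > Li: the two effects oppose for this pair; the down-group effect wins (185 vs 133 pm).
Rb > Sr: both are in period 5; the period trend gives Rb the larger value.
Approximate values (pm): Li 133, O 63, P 111, As 121, Rb 210, Sr 185.
So from largest to smallest: Rb > Sr > Li > As > P > O.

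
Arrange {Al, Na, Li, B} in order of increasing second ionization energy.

The second ionization energy removes an electron from the +1 ion. For each element: Al⁺ still has 2 valence electrons; Na⁺ is the bare [Ne] core; Li⁺ is the bare [He] core; B⁺ still has 2 valence electrons.
Breaking into a closed-shell core is much more expensive than removing a leftover valence electron — Na and Li have the largest IE_2 here.
Valence configurations: Al⁺ [Ne]3s², B⁺ [He]2s².
Approximate IE_2 values (kJ/mol): Al 1817, Na 4562, Li 7298, B 2427.
So the second ionization energies run Al < B < Na < Li.

Al < B < Na < Li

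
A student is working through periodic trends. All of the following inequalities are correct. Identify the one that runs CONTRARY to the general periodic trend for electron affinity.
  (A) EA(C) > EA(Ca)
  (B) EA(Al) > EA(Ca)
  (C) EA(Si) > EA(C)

(C)

The general trend: electron affinity increases across a period and decreases down a group.
(A) C (period 2, group 14) vs Ca (period 4, group 2): the stated order agrees with the simple trend.
(B) Al (period 3, group 13) vs Ca (period 4, group 2): the stated order agrees with the simple trend.
(C) Si (period 3, group 14) vs C (period 2, group 14): the stated order contradicts the simple trend.
The exception is (C): Si's larger, more diffuse 3p orbitals accept an added electron slightly more readily than C's compact 2p.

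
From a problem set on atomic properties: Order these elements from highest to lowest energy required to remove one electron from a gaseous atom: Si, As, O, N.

N is in period 2, group 15; O is in period 2, group 16; Si is in period 3, group 14; As is in period 4, group 15.
Across a period the outer electron is held more tightly (higher IE₁); down a group it sits in a higher shell, more shielded, and comes off more easily.
Here both period and group differ, so the two effects have to be weighed against each other.
As > Si: the two effects oppose for this pair; the across-period effect wins (947 vs 786 kJ/mol).
O > As: both effects reinforce here, so O is clearly the higher of the two.
N > O: this pair runs against the simple trend — see the exception note.
Note the exception: N has a higher first ionization energy than O, contrary to the simple trend — pairing an electron in O's 2p⁴ costs repulsion energy, so O ionizes more easily than half-filled N (2p³).
Approximate values (kJ/mol): N 1402, O 1314, Si 786, As 947.
So from highest to lowest: N > O > As > Si.

N, O, As, Si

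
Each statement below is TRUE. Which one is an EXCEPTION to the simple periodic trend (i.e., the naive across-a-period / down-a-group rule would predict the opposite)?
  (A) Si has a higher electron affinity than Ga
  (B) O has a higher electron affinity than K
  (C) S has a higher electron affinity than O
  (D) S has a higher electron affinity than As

The general trend: electron affinity increases across a period and decreases down a group.
(A) Si (period 3, group 14) vs Ga (period 4, group 13): the stated order agrees with the simple trend.
(B) O (period 2, group 16) vs K (period 4, group 1): the stated order agrees with the simple trend.
(C) S (period 3, group 16) vs O (period 2, group 16): the stated order contradicts the simple trend.
(D) S (period 3, group 16) vs As (period 4, group 15): the stated order agrees with the simple trend.
The exception is (C): the compact 2p subshell of O repels the added electron more than S's larger 3p does.

(C)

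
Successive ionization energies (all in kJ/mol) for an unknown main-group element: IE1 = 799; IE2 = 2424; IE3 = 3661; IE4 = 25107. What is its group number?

Group 13

Look for the largest jump between consecutive ionization energies: IE4/IE3 ≈ 6.9, far larger than any earlier ratio.
That jump marks the point where a core electron is being removed. So the atom has 3 valence electrons.
A main-group element with 3 valence electrons is in group 13.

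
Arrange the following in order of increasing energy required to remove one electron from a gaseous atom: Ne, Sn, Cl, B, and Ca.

Ca, Sn, B, Cl, Ne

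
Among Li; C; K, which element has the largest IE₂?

Li

After 1 electron has been removed, what remains? Li⁺ is the bare [He] core; C⁺ still has 3 valence electrons; K⁺ is the bare [Ar] core.
Core electrons are held far more tightly than valence electrons, so K and Li top the IE_2 order.
Tabulated IE_2 (kJ/mol): Li 7298, C 2353, K 3052.
Putting it together, IE_2: C < K < Li.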